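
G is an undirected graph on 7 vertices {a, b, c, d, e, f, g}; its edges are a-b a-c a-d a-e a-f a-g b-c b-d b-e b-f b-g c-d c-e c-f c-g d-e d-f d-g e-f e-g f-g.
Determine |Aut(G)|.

Every vertex has degree 6, so G is the complete graph K_7. Any permutation of the 7 vertices preserves K_7, so Aut(K_7) = S_7 of order 7! = 5040.

5040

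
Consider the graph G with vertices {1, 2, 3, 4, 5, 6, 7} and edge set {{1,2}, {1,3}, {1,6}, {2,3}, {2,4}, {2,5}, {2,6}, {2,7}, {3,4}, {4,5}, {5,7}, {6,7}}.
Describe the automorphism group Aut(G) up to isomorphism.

the dihedral group of order 12

Vertex 2 is the unique vertex of degree 6; the remaining 6 vertices each have degree 3 and induce a cycle, so G is the wheel on 7 vertices with hub 2. With the hub fixed, the remaining symmetry is that of the rim cycle C_6, giving the dihedral group D_6.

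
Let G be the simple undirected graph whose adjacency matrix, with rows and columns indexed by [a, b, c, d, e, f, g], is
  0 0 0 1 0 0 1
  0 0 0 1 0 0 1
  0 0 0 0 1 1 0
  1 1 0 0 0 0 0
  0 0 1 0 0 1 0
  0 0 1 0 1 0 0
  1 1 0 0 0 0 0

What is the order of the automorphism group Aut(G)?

48

G has two connected components, {a, b, d, g} and {c, e, f}; each is 2-regular, so G = C_4 ⊔ C_3. No automorphism exchanges components of different sizes, hence Aut(G) is the direct product D_3 × D_4, order 48.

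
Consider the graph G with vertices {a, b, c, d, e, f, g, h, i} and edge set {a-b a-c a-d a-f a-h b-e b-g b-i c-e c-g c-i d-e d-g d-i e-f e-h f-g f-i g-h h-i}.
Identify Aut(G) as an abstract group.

S_4 × S_5

The vertices split by degree into {a, e, g, i} (degree 5) and {b, c, d, f, h} (degree 4); every edge runs between the two parts, so G is the complete bipartite graph K_{4,5}. Automorphisms preserve the bipartition setwise (since the parts differ in size) and act as S_4 × S_5 within it; |Aut| = 2880.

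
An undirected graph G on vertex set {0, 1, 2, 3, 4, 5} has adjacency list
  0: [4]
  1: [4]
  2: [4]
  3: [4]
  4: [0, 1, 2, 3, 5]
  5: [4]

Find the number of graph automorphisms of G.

Vertex 4 has degree 5 and every other vertex has degree 1, so G is the star K_{1,5} with centre 4. Any automorphism fixes the centre and permutes the 5 leaves freely, so Aut(G) ≅ S_5 of order 5! = 120.

120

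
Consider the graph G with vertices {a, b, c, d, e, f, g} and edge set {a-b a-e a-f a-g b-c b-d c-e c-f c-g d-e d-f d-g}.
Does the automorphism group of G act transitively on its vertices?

No

Automorphisms preserve degree, but G has vertices of degree 3 and vertices of degree 4; no automorphism maps one to the other, so G is not vertex-transitive.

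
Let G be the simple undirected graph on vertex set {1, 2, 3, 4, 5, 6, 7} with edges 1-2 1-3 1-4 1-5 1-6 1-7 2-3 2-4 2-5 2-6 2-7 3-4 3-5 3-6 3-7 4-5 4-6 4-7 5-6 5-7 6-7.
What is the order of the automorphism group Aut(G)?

5040

Every vertex has degree 6, so G is the complete graph K_7. Any permutation of the 7 vertices preserves K_7, so Aut(K_7) = S_7 of order 7! = 5040.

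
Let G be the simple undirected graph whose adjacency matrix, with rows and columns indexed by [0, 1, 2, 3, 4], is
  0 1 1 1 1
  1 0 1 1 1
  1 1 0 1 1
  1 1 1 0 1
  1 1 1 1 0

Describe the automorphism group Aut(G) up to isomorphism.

S_5

Every vertex has degree 4, so G is the complete graph K_5. Any permutation of the 5 vertices preserves K_5, so Aut(K_5) = S_5 of order 5! = 120.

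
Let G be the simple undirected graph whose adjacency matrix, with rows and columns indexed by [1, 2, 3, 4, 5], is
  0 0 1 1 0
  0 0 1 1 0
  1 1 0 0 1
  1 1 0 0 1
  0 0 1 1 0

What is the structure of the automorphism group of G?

The vertices split by degree into {3, 4} (degree 3) and {1, 2, 5} (degree 2); every edge runs between the two parts, so G is the complete bipartite graph K_{2,3}. The parts have unequal sizes, so no automorphism swaps them; each part is permuted independently, giving S_3 × S_2 of order 3!·2! = 12.

S_3 × S_2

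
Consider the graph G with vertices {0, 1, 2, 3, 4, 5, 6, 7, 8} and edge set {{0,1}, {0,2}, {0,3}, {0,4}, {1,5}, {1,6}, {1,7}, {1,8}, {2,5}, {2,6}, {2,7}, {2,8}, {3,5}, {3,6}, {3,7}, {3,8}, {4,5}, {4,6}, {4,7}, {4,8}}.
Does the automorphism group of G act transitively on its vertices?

Automorphisms preserve degree, but G has vertices of degree 4 and vertices of degree 5; no automorphism maps one to the other, so G is not vertex-transitive.

No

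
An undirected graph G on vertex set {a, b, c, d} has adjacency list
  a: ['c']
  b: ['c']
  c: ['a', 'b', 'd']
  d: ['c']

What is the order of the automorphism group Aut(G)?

6

Vertex c has degree 3 and every other vertex has degree 1, so G is the star K_{1,3} with centre c. Any automorphism fixes the centre and permutes the 3 leaves freely, so Aut(G) ≅ S_3 of order 3! = 6.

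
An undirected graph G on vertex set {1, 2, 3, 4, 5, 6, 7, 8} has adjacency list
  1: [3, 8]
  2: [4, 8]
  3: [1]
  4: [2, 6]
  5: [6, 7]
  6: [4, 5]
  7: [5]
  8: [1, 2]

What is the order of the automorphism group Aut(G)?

The degree sequence is [2, 2, 1, 2, 2, 2, 1, 2]; the two degree-1 vertices 3 and 7 are the ends of a path, so G = P_8. The only nontrivial automorphism of a path is the end-to-end reflection, so Aut(G) ≅ Z_2.

2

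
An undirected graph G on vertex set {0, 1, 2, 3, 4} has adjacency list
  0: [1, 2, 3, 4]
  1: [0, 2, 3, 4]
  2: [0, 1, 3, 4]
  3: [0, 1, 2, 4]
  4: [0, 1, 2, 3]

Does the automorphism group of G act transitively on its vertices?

Every vertex has degree 4, so G is the complete graph K_5. Every bijection on the vertex set is an automorphism of K_5; hence Aut(K_5) ≅ S_5, order 120. This group acts transitively on the 5 vertices.

Yes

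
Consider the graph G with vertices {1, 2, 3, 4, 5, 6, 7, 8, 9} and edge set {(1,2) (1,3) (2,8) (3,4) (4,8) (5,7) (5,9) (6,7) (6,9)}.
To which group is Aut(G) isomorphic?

D_5 × D_4

G has two connected components, {1, 2, 3, 4, 8} and {5, 6, 7, 9}; each is 2-regular, so G = C_5 ⊔ C_4. No automorphism exchanges components of different sizes, hence Aut(G) is the direct product D_5 × D_4, order 80.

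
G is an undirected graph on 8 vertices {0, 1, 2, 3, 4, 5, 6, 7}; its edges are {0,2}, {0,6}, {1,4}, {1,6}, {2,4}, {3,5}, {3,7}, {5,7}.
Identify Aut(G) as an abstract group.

G has two connected components, {0, 1, 2, 4, 6} and {3, 5, 7}; each is 2-regular, so G = C_5 ⊔ C_3. The components are non-isomorphic (different sizes), so Aut(G) = Aut(C_3) × Aut(C_5) = D_3 × D_5 of order 6·10 = 60.

D_3 × D_5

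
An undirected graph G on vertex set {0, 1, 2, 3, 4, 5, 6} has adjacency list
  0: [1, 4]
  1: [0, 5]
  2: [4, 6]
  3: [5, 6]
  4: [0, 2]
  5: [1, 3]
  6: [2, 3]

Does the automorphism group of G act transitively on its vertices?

Every vertex has degree 2 and the graph is connected, so G is the 7-cycle C_7. The automorphisms of the 7-cycle are exactly the symmetries of a regular 7-gon: the dihedral group D_7, |D_7| = 14. This group acts transitively on the 7 vertices.

Yes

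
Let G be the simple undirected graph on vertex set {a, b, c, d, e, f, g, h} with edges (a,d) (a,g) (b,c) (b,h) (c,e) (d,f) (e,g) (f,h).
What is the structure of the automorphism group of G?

Every vertex has degree 2 and the graph is connected, so G is the 8-cycle C_8. The automorphisms of the 8-cycle are exactly the symmetries of a regular 8-gon: the dihedral group D_8, |D_8| = 16.

D_8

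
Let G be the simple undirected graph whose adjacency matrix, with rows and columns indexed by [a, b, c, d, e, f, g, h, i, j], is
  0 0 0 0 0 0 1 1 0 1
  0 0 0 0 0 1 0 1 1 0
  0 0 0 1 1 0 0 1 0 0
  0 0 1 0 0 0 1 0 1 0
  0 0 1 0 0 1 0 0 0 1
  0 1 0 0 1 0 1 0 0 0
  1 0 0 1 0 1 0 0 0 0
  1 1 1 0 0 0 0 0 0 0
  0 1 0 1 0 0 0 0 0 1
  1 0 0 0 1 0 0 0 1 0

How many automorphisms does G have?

120

G is 3-regular on 10 vertices with no triangles and no 4-cycles (girth 5): this is the Petersen graph. Viewing the Petersen graph as the Kneser graph K(5,2) — vertices are 2-subsets of {1,…,5}, edges join disjoint pairs — its automorphisms are exactly the permutations of the 5-element set, so Aut ≅ S_5 of order 120.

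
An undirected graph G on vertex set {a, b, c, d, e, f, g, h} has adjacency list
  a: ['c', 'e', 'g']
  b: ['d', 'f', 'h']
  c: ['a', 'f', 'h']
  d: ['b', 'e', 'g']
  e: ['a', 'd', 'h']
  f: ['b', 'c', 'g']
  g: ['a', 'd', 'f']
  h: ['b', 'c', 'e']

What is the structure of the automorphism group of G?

G is 3-regular and bipartite on 2^3 = 8 vertices with girth 4; it is the hypercube graph Q_3. Aut(Q_3) consists of the signed permutations of the 3 coordinate axes: 3! permutations times 2^3 sign flips, so |Aut| = 2^3·3! = 48.

Z_2^3 ⋊ S_3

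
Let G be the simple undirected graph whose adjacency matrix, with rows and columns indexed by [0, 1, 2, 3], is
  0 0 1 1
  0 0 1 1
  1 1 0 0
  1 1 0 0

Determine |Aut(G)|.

8

G is 2-regular and bipartite with parts {0, 1} and {2, 3} (each part is independent and every cross-pair is an edge), so G = K_{2,2}. Each part can be permuted independently (S_2 × S_2) and the two equal-size parts can also be swapped, giving (S_2 × S_2) ⋊ Z_2 of order 2·(2!)² = 8.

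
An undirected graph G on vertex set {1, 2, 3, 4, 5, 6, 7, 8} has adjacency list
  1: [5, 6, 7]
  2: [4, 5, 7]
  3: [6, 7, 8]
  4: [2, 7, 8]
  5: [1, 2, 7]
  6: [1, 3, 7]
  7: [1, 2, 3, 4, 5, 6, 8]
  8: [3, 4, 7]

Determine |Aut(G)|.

14

Vertex 7 is the unique vertex of degree 7; the remaining 7 vertices each have degree 3 and induce a cycle, so G is the wheel on 8 vertices with hub 7. Every automorphism fixes the hub and acts on the rim 7-cycle, so Aut(G) ≅ Aut(C_7) = D_7 of order 14.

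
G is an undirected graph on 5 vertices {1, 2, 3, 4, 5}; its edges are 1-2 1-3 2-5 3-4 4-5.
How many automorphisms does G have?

Every vertex has degree 2 and the graph is connected, so G is the 5-cycle C_5. C_5 has 5 rotations and 5 reflections, so Aut(C_5) ≅ D_5 of order 10.

10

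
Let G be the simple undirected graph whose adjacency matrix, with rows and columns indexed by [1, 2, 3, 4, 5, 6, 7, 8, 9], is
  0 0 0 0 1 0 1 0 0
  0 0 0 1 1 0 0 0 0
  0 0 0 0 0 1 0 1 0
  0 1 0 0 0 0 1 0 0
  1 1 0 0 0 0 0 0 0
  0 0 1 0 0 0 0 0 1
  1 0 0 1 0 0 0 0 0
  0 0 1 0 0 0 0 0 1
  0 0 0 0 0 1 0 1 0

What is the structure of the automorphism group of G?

D_4 × D_5

G has two connected components, {1, 2, 4, 5, 7} and {3, 6, 8, 9}; each is 2-regular, so G = C_5 ⊔ C_4. No automorphism exchanges components of different sizes, hence Aut(G) is the direct product D_4 × D_5, order 80.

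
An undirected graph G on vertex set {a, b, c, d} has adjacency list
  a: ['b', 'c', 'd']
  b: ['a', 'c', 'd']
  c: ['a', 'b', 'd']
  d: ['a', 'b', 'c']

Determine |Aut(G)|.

24

Every vertex has degree 3, so G is the complete graph K_4. Every bijection on the vertex set is an automorphism of K_4; hence Aut(K_4) ≅ S_4, order 24.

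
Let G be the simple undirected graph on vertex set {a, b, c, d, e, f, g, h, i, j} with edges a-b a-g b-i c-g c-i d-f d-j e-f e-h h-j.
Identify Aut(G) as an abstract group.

G has two connected components, {a, b, c, g, i} and {d, e, f, h, j}; each is 2-regular, so G = C_5 ⊔ C_5. Aut of a disjoint union of two copies of C_5 is the wreath product D_5 ≀ Z_2, of order 2·10² = 200.

(D_5 × D_5) ⋊ Z_2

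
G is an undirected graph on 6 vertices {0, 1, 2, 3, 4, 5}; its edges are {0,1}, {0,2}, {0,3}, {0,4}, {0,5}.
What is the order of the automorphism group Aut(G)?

Vertex 0 has degree 5 and every other vertex has degree 1, so G is the star K_{1,5} with centre 0. Any automorphism fixes the centre and permutes the 5 leaves freely, so Aut(G) ≅ S_5 of order 5! = 120.

120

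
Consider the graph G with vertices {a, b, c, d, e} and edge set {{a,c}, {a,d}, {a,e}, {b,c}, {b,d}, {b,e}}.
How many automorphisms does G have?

The vertices split by degree into {a, b} (degree 3) and {c, d, e} (degree 2); every edge runs between the two parts, so G is the complete bipartite graph K_{2,3}. Automorphisms preserve the bipartition setwise (since the parts differ in size) and act as S_2 × S_3 within it; |Aut| = 12.

12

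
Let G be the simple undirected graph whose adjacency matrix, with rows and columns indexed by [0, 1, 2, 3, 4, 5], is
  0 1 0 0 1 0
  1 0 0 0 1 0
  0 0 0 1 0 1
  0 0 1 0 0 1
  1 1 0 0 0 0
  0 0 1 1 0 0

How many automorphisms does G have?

G has two connected components, {2, 3, 5} and {0, 1, 4}; each is 2-regular, so G = C_3 ⊔ C_3. With two isomorphic components, Aut(G) = Aut(C_3) ≀ S_2 = (D_3 × D_3) ⋊ Z_2: permute each cycle by D_3, then optionally swap the two cycles. Order 2·(2·3)² = 72.

72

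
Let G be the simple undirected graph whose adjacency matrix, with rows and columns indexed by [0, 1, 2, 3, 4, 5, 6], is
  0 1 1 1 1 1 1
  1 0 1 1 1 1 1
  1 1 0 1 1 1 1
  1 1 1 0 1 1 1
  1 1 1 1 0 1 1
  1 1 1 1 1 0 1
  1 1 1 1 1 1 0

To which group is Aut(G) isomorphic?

the symmetric group on 7 letters

Every vertex has degree 6, so G is the complete graph K_7. Every bijection on the vertex set is an automorphism of K_7; hence Aut(K_7) ≅ S_7, order 5040.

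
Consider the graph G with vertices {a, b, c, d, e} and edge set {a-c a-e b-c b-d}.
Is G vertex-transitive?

Automorphisms preserve degree, but G has vertices of degree 1 and vertices of degree 2; no automorphism maps one to the other, so G is not vertex-transitive.

No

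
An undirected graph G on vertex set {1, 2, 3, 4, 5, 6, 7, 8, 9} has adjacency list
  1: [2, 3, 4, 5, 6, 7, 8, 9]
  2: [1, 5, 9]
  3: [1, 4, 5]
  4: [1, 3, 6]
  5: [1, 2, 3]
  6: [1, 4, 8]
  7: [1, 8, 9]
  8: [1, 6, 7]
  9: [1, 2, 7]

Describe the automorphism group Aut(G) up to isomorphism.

D_8

Vertex 1 is the unique vertex of degree 8; the remaining 8 vertices each have degree 3 and induce a cycle, so G is the wheel on 9 vertices with hub 1. With the hub fixed, the remaining symmetry is that of the rim cycle C_8, giving the dihedral group D_8.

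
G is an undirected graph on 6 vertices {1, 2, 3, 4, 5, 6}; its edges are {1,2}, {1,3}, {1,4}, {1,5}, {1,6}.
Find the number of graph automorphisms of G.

Vertex 1 has degree 5 and every other vertex has degree 1, so G is the star K_{1,5} with centre 1. Any automorphism fixes the centre and permutes the 5 leaves freely, so Aut(G) ≅ S_5 of order 5! = 120.

120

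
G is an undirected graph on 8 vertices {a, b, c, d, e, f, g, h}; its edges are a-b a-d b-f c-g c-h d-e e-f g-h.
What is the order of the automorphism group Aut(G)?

G has two connected components, {a, b, d, e, f} and {c, g, h}; each is 2-regular, so G = C_5 ⊔ C_3. The components are non-isomorphic (different sizes), so Aut(G) = Aut(C_5) × Aut(C_3) = D_5 × D_3 of order 10·6 = 60.

60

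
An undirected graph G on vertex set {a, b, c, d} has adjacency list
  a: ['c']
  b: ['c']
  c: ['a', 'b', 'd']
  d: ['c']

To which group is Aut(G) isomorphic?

S_3

Vertex c has degree 3 and every other vertex has degree 1, so G is the star K_{1,3} with centre c. The 3 leaves are pairwise interchangeable while the centre is fixed, giving Aut(G) = S_3.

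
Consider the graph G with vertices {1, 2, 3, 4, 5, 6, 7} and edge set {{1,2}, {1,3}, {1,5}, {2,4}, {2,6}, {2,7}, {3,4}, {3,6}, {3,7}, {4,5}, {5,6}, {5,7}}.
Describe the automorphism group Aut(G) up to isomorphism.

The vertices split by degree into {2, 3, 5} (degree 4) and {1, 4, 6, 7} (degree 3); every edge runs between the two parts, so G is the complete bipartite graph K_{3,4}. Automorphisms preserve the bipartition setwise (since the parts differ in size) and act as S_4 × S_3 within it; |Aut| = 144.

S_4 × S_3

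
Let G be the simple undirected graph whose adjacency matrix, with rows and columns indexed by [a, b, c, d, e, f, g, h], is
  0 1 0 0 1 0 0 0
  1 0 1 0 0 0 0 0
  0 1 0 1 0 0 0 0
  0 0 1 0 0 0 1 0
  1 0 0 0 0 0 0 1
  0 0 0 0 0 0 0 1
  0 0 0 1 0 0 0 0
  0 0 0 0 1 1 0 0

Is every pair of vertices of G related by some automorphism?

Automorphisms preserve degree, but G has vertices of degree 1 and vertices of degree 2; no automorphism maps one to the other, so G is not vertex-transitive.

No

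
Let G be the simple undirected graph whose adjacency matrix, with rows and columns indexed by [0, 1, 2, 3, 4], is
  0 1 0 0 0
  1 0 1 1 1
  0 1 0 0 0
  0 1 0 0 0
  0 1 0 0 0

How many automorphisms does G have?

Vertex 1 has degree 4 and every other vertex has degree 1, so G is the star K_{1,4} with centre 1. Any automorphism fixes the centre and permutes the 4 leaves freely, so Aut(G) ≅ S_4 of order 4! = 24.

24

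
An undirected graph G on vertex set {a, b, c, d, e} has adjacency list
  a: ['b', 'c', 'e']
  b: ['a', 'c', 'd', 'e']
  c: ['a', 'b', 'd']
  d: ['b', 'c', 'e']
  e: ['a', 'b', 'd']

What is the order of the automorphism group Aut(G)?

Vertex b is the unique vertex of degree 4; the remaining 4 vertices each have degree 3 and induce a cycle, so G is the wheel on 5 vertices with hub b. Every automorphism fixes the hub and acts on the rim 4-cycle, so Aut(G) ≅ Aut(C_4) = D_4 of order 8.

8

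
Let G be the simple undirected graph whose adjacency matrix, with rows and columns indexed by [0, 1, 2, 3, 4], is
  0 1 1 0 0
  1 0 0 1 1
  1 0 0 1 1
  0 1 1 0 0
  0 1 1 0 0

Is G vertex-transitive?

Automorphisms preserve degree, but G has vertices of degree 2 and vertices of degree 3; no automorphism maps one to the other, so G is not vertex-transitive.

No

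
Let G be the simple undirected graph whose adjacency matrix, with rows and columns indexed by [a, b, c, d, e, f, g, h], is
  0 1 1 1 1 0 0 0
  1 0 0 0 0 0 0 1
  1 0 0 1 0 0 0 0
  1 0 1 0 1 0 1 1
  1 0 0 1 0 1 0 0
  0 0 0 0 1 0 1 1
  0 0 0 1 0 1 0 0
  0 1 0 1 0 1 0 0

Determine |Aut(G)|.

Degrees alone do not determine every vertex (e.g. b and c both have degree 2), but their neighbour-degree multisets differ: N(b) has degrees [3, 4] while N(c) has degrees [4, 5]. Repeating this refinement separates all vertices, so the only automorphism is the identity.

1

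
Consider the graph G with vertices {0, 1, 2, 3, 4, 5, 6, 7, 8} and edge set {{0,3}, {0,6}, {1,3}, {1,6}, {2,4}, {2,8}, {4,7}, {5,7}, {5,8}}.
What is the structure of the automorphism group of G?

D_4 × D_5

G has two connected components, {2, 4, 5, 7, 8} and {0, 1, 3, 6}; each is 2-regular, so G = C_5 ⊔ C_4. No automorphism exchanges components of different sizes, hence Aut(G) is the direct product D_4 × D_5, order 80.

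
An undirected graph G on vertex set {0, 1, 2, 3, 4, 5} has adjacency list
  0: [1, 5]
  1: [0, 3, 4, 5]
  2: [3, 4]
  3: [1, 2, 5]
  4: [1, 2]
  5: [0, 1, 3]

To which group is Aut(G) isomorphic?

The degree sequence is [2, 4, 2, 3, 2, 3]. Checking the degree-preserving permutations of the vertex set shows that none except the identity preserves every edge, so Aut(G) is trivial.

{e}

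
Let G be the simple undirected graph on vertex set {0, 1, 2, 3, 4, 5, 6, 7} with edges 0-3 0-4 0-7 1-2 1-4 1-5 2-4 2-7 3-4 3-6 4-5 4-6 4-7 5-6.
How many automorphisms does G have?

14

Vertex 4 is the unique vertex of degree 7; the remaining 7 vertices each have degree 3 and induce a cycle, so G is the wheel on 8 vertices with hub 4. Every automorphism fixes the hub and acts on the rim 7-cycle, so Aut(G) ≅ Aut(C_7) = D_7 of order 14.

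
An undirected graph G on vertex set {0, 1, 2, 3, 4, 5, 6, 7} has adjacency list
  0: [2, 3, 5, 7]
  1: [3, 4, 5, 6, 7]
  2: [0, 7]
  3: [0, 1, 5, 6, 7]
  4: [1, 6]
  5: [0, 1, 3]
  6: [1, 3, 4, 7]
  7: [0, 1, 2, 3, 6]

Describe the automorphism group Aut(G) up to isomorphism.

The degree sequence is [4, 5, 2, 5, 2, 3, 4, 5]. Checking the degree-preserving permutations of the vertex set shows that none except the identity preserves every edge, so Aut(G) is trivial.

the trivial group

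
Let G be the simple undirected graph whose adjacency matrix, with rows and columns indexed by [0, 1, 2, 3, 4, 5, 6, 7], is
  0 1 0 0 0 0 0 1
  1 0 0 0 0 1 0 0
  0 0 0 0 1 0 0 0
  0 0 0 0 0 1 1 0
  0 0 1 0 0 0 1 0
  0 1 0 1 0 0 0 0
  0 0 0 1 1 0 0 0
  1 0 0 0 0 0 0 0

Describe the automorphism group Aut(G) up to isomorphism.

C_2

The degree sequence is [2, 2, 1, 2, 2, 2, 2, 1]; the two degree-1 vertices 2 and 7 are the ends of a path, so G = P_8. The only nontrivial automorphism of a path is the end-to-end reflection, so Aut(G) ≅ Z_2.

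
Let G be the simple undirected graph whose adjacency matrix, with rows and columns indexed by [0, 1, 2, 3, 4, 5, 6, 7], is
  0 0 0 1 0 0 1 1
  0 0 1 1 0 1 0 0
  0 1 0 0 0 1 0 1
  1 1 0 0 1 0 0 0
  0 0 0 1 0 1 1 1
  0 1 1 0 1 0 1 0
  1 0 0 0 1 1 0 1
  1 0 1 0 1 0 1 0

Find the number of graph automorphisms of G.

The degree sequence is [3, 3, 3, 3, 4, 4, 4, 4]. Checking the degree-preserving permutations of the vertex set shows that none except the identity preserves every edge, so Aut(G) is trivial.

1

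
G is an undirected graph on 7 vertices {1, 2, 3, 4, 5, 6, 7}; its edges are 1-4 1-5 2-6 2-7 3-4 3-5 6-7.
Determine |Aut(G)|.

48

G has two connected components, {1, 3, 4, 5} and {2, 6, 7}; each is 2-regular, so G = C_4 ⊔ C_3. The components are non-isomorphic (different sizes), so Aut(G) = Aut(C_3) × Aut(C_4) = D_3 × D_4 of order 6·8 = 48.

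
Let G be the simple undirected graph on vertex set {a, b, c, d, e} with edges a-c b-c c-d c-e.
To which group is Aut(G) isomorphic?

S_4

Vertex c has degree 4 and every other vertex has degree 1, so G is the star K_{1,4} with centre c. The 4 leaves are pairwise interchangeable while the centre is fixed, giving Aut(G) = S_4.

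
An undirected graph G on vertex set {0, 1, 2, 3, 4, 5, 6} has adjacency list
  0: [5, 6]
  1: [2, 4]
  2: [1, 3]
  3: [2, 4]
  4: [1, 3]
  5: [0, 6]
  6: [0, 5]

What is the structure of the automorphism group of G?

D_4 × D_3

G has two connected components, {1, 2, 3, 4} and {0, 5, 6}; each is 2-regular, so G = C_4 ⊔ C_3. The components are non-isomorphic (different sizes), so Aut(G) = Aut(C_4) × Aut(C_3) = D_4 × D_3 of order 8·6 = 48.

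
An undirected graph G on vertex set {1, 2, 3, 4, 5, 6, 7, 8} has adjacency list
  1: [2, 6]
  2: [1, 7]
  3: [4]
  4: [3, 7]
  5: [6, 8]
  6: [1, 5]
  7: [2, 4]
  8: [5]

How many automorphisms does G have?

The degree sequence is [2, 2, 1, 2, 2, 2, 2, 1]; the two degree-1 vertices 3 and 8 are the ends of a path, so G = P_8. The only nontrivial automorphism of a path is the end-to-end reflection, so Aut(G) ≅ Z_2.

2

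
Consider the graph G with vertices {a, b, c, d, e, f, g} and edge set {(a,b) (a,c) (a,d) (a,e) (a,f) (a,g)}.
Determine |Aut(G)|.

Vertex a has degree 6 and every other vertex has degree 1, so G is the star K_{1,6} with centre a. The 6 leaves are pairwise interchangeable while the centre is fixed, giving Aut(G) = S_6.

720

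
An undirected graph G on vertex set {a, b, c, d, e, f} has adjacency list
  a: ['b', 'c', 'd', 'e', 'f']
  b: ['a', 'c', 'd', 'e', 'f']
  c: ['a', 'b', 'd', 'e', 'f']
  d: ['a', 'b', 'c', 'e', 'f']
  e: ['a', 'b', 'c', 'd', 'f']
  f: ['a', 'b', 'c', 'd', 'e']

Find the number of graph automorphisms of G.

720

All 6 vertices are pairwise adjacent: G = K_6. Any permutation of the 6 vertices preserves K_6, so Aut(K_6) = S_6 of order 6! = 720.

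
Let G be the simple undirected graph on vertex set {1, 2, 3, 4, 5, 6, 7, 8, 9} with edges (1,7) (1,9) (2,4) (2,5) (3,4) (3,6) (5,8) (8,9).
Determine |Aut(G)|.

The degree sequence is [2, 2, 2, 2, 2, 1, 1, 2, 2]; the two degree-1 vertices 6 and 7 are the ends of a path, so G = P_9. The only nontrivial automorphism of a path is the end-to-end reflection, so Aut(G) ≅ Z_2.

2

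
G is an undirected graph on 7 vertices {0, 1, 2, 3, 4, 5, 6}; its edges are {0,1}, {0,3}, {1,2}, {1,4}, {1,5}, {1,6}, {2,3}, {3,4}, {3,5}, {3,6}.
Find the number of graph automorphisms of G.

240

The vertices split by degree into {1, 3} (degree 5) and {0, 2, 4, 5, 6} (degree 2); every edge runs between the two parts, so G is the complete bipartite graph K_{2,5}. The parts have unequal sizes, so no automorphism swaps them; each part is permuted independently, giving S_5 × S_2 of order 5!·2! = 240.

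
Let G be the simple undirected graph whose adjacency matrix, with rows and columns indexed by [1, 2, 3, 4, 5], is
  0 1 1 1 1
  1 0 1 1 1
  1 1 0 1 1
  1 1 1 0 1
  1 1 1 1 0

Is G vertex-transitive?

Every vertex has degree 4, so G is the complete graph K_5. Every bijection on the vertex set is an automorphism of K_5; hence Aut(K_5) ≅ S_5, order 120. This group acts transitively on the 5 vertices.

Yes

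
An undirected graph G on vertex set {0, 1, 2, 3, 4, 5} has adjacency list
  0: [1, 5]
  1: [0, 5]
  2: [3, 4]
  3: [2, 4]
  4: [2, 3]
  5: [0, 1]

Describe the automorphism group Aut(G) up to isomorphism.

G has two connected components, {0, 1, 5} and {2, 3, 4}; each is 2-regular, so G = C_3 ⊔ C_3. Aut of a disjoint union of two copies of C_3 is the wreath product D_3 ≀ Z_2, of order 2·6² = 72.

D_3 ≀ Z_2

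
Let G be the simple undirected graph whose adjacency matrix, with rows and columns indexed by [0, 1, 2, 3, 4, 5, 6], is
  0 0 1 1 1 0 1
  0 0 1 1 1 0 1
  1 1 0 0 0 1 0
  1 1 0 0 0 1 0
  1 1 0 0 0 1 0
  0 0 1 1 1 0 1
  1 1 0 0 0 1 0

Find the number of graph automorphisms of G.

144

The vertices split by degree into {0, 1, 5} (degree 4) and {2, 3, 4, 6} (degree 3); every edge runs between the two parts, so G is the complete bipartite graph K_{3,4}. The parts have unequal sizes, so no automorphism swaps them; each part is permuted independently, giving S_3 × S_4 of order 3!·4! = 144.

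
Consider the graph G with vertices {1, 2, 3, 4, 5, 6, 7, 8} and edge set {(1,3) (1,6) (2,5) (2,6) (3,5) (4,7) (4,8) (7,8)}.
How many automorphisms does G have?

60

G has two connected components, {1, 2, 3, 5, 6} and {4, 7, 8}; each is 2-regular, so G = C_5 ⊔ C_3. No automorphism exchanges components of different sizes, hence Aut(G) is the direct product D_5 × D_3, order 60.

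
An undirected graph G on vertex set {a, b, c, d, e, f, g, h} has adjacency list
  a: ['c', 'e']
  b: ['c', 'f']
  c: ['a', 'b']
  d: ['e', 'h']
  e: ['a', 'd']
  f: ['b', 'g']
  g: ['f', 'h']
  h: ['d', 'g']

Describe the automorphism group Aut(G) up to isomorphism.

G is 2-regular and connected on 8 vertices, i.e. the cycle C_8. C_8 has 8 rotations and 8 reflections, so Aut(C_8) ≅ D_8 of order 16.

D_8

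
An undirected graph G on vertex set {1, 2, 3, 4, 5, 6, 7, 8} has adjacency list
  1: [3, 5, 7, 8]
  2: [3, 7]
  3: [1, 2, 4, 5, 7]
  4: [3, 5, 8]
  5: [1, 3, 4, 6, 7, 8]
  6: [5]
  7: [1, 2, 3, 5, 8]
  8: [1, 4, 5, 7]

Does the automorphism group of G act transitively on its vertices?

Vertex 2 is the only vertex of degree 2, so every automorphism fixes it; G is not vertex-transitive.

No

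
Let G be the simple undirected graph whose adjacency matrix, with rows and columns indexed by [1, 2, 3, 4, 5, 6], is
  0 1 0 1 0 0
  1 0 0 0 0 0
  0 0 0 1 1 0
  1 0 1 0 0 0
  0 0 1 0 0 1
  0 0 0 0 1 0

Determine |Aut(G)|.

2

The degree sequence is [2, 1, 2, 2, 2, 1]; the two degree-1 vertices 2 and 6 are the ends of a path, so G = P_6. The only nontrivial automorphism of a path is the end-to-end reflection, so Aut(G) ≅ Z_2.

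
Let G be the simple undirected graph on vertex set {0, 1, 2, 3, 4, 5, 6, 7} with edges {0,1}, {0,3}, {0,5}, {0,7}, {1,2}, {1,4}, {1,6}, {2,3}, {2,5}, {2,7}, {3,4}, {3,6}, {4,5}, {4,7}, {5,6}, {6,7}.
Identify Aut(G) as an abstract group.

G is 4-regular and bipartite with parts {0, 2, 4, 6} and {1, 3, 5, 7} (each part is independent and every cross-pair is an edge), so G = K_{4,4}. Aut(K_{4,4}) is the wreath product S_4 ≀ Z_2: permute within each part, then optionally swap the parts; |Aut| = 2·(4!)² = 1152.

(S_4 × S_4) ⋊ Z_2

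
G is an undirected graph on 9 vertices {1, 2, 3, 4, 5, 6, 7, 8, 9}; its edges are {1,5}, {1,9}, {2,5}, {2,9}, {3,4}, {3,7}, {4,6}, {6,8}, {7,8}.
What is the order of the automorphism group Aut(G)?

G has two connected components, {3, 4, 6, 7, 8} and {1, 2, 5, 9}; each is 2-regular, so G = C_5 ⊔ C_4. The components are non-isomorphic (different sizes), so Aut(G) = Aut(C_4) × Aut(C_5) = D_4 × D_5 of order 8·10 = 80.

80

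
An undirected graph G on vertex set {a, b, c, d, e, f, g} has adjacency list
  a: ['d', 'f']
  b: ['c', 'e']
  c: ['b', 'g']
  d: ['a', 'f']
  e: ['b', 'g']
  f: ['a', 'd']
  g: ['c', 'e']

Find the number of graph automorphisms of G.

G has two connected components, {b, c, e, g} and {a, d, f}; each is 2-regular, so G = C_4 ⊔ C_3. No automorphism exchanges components of different sizes, hence Aut(G) is the direct product D_3 × D_4, order 48.

48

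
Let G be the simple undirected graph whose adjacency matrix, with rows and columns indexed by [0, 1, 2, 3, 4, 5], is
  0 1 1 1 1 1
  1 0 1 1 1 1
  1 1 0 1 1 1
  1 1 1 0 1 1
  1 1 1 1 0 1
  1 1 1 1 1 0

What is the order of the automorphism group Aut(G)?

All 6 vertices are pairwise adjacent: G = K_6. Every bijection on the vertex set is an automorphism of K_6; hence Aut(K_6) ≅ S_6, order 720.

720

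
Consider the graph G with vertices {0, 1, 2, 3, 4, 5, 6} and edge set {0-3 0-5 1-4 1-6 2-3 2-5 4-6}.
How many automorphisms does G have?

G has two connected components, {0, 2, 3, 5} and {1, 4, 6}; each is 2-regular, so G = C_4 ⊔ C_3. The components are non-isomorphic (different sizes), so Aut(G) = Aut(C_4) × Aut(C_3) = D_4 × D_3 of order 8·6 = 48.

48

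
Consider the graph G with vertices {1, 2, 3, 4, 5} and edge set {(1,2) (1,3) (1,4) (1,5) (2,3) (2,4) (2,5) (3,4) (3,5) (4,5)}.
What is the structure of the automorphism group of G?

S_5

Every vertex has degree 4, so G is the complete graph K_5. Every bijection on the vertex set is an automorphism of K_5; hence Aut(K_5) ≅ S_5, order 120.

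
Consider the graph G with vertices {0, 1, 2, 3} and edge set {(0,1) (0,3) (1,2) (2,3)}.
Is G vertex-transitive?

G is 2-regular and bipartite on 2^2 = 4 vertices with girth 4; it is the hypercube graph Q_2. Aut(Q_2) consists of the signed permutations of the 2 coordinate axes: 2! permutations times 2^2 sign flips, so |Aut| = 2^2·2! = 8. This group acts transitively on the 4 vertices.

Yes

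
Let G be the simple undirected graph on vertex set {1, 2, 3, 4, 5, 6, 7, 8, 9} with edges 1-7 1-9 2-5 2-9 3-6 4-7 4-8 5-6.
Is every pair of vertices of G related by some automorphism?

No

Automorphisms preserve degree, but G has vertices of degree 1 and vertices of degree 2; no automorphism maps one to the other, so G is not vertex-transitive.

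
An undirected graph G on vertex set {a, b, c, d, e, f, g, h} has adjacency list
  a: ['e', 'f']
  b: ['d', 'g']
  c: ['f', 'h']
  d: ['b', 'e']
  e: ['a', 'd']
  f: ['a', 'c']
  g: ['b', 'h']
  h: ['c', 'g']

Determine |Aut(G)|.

Every vertex has degree 2 and the graph is connected, so G is the 8-cycle C_8. C_8 has 8 rotations and 8 reflections, so Aut(C_8) ≅ D_8 of order 16.

16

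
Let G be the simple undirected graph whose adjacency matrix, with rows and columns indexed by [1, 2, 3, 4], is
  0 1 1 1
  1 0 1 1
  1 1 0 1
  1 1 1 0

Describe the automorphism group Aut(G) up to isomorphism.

All 4 vertices are pairwise adjacent: G = K_4. Every bijection on the vertex set is an automorphism of K_4; hence Aut(K_4) ≅ S_4, order 24.

the symmetric group on 4 letters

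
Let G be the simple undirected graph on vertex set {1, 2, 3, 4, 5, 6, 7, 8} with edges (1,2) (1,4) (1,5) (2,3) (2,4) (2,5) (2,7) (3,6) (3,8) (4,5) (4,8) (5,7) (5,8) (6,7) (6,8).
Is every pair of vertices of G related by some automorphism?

Automorphisms preserve degree, but G has vertices of degree 3 and vertices of degree 5; no automorphism maps one to the other, so G is not vertex-transitive.

No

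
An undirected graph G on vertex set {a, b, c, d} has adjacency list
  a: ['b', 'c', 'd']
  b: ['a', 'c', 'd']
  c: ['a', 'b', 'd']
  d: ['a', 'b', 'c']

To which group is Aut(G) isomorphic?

S_4

All 4 vertices are pairwise adjacent: G = K_4. Every bijection on the vertex set is an automorphism of K_4; hence Aut(K_4) ≅ S_4, order 24.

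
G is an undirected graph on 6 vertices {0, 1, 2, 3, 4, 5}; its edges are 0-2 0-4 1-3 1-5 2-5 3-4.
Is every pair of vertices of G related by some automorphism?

Yes

Every vertex has degree 2 and the graph is connected, so G is the 6-cycle C_6. C_6 has 6 rotations and 6 reflections, so Aut(C_6) ≅ D_6 of order 12. Under this action every vertex can be carried to every other, so G is vertex-transitive.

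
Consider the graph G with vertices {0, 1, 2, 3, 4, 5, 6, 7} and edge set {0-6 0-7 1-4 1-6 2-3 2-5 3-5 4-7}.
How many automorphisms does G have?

G has two connected components, {0, 1, 4, 6, 7} and {2, 3, 5}; each is 2-regular, so G = C_5 ⊔ C_3. The components are non-isomorphic (different sizes), so Aut(G) = Aut(C_5) × Aut(C_3) = D_5 × D_3 of order 10·6 = 60.

60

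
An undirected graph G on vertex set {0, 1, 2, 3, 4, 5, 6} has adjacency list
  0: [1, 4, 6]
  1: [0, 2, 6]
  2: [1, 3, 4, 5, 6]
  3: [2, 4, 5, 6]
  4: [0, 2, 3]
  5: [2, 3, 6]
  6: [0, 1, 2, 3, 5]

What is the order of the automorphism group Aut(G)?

1

The degree sequence is [3, 3, 5, 4, 3, 3, 5]. Checking the degree-preserving permutations of the vertex set shows that none except the identity preserves every edge, so Aut(G) is trivial.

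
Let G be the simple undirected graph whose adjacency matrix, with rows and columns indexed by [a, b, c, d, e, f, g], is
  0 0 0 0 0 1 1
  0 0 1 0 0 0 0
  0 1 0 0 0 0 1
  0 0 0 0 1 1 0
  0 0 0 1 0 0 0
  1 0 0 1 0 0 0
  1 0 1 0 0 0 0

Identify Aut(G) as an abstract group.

the cyclic group of order 2

The degree sequence is [2, 1, 2, 2, 1, 2, 2]; the two degree-1 vertices b and e are the ends of a path, so G = P_7. The only nontrivial automorphism of a path is the end-to-end reflection, so Aut(G) ≅ Z_2.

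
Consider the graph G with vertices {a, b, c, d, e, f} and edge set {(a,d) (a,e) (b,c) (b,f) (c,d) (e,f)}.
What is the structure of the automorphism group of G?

Every vertex has degree 2 and the graph is connected, so G is the 6-cycle C_6. C_6 has 6 rotations and 6 reflections, so Aut(C_6) ≅ D_6 of order 12.

D_6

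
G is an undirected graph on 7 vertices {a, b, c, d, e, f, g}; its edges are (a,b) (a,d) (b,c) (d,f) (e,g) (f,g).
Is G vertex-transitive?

Automorphisms preserve degree, but G has vertices of degree 1 and vertices of degree 2; no automorphism maps one to the other, so G is not vertex-transitive.

No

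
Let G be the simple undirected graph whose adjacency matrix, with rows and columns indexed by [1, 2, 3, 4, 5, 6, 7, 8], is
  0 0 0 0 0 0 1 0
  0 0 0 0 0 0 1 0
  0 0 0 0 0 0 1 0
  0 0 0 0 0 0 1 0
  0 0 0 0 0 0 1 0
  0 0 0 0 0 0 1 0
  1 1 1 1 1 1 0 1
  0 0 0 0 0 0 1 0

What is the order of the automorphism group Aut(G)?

5040

Vertex 7 has degree 7 and every other vertex has degree 1, so G is the star K_{1,7} with centre 7. Any automorphism fixes the centre and permutes the 7 leaves freely, so Aut(G) ≅ S_7 of order 7! = 5040.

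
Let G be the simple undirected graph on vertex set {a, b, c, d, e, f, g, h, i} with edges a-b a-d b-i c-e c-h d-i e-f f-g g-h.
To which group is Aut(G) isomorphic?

D_4 × D_5

G has two connected components, {c, e, f, g, h} and {a, b, d, i}; each is 2-regular, so G = C_5 ⊔ C_4. No automorphism exchanges components of different sizes, hence Aut(G) is the direct product D_4 × D_5, order 80.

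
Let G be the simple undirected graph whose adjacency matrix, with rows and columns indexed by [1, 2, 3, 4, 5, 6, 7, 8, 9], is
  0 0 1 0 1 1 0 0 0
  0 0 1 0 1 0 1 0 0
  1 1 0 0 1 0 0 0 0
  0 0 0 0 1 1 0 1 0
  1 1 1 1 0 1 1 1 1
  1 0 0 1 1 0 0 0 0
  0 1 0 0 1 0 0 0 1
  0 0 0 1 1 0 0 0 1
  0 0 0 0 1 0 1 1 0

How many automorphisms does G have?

16

Vertex 5 is the unique vertex of degree 8; the remaining 8 vertices each have degree 3 and induce a cycle, so G is the wheel on 9 vertices with hub 5. With the hub fixed, the remaining symmetry is that of the rim cycle C_8, giving the dihedral group D_8.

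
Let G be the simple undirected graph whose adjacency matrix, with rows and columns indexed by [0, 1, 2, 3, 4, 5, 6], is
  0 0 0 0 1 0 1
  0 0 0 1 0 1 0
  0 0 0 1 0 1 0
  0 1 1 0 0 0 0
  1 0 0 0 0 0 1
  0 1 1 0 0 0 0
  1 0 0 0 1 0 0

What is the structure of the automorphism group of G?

D_3 × D_4

G has two connected components, {1, 2, 3, 5} and {0, 4, 6}; each is 2-regular, so G = C_4 ⊔ C_3. No automorphism exchanges components of different sizes, hence Aut(G) is the direct product D_3 × D_4, order 48.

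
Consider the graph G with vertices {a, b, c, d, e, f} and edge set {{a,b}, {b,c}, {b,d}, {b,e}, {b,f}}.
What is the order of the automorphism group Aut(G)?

Vertex b has degree 5 and every other vertex has degree 1, so G is the star K_{1,5} with centre b. Any automorphism fixes the centre and permutes the 5 leaves freely, so Aut(G) ≅ S_5 of order 5! = 120.

120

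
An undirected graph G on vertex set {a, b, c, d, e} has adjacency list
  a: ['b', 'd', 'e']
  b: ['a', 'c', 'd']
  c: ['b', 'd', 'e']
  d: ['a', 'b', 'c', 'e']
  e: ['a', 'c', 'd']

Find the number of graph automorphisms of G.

8

Vertex d is the unique vertex of degree 4; the remaining 4 vertices each have degree 3 and induce a cycle, so G is the wheel on 5 vertices with hub d. Every automorphism fixes the hub and acts on the rim 4-cycle, so Aut(G) ≅ Aut(C_4) = D_4 of order 8.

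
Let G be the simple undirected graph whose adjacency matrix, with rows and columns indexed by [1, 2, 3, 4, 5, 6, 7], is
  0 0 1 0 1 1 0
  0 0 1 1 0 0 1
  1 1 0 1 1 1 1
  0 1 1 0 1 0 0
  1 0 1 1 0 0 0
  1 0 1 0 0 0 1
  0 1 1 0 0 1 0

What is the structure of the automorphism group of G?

D_6

Vertex 3 is the unique vertex of degree 6; the remaining 6 vertices each have degree 3 and induce a cycle, so G is the wheel on 7 vertices with hub 3. Every automorphism fixes the hub and acts on the rim 6-cycle, so Aut(G) ≅ Aut(C_6) = D_6 of order 12.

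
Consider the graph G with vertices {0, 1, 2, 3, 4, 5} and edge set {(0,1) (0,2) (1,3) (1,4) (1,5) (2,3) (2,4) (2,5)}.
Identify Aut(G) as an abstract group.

S_4 × S_2

The vertices split by degree into {1, 2} (degree 4) and {0, 3, 4, 5} (degree 2); every edge runs between the two parts, so G is the complete bipartite graph K_{2,4}. Automorphisms preserve the bipartition setwise (since the parts differ in size) and act as S_4 × S_2 within it; |Aut| = 48.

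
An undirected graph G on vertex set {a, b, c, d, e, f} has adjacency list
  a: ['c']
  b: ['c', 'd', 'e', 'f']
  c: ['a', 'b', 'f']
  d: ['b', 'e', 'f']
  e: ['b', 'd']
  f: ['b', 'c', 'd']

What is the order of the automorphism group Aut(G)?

Degrees alone do not determine every vertex (e.g. c and d both have degree 3), but their neighbour-degree multisets differ: N(c) has degrees [1, 3, 4] while N(d) has degrees [2, 3, 4]. Repeating this refinement separates all vertices, so the only automorphism is the identity.

1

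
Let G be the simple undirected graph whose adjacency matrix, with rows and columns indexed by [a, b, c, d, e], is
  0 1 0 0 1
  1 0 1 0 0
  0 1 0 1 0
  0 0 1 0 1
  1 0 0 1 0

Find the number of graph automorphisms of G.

10

Every vertex has degree 2 and the graph is connected, so G is the 5-cycle C_5. The automorphisms of the 5-cycle are exactly the symmetries of a regular 5-gon: the dihedral group D_5, |D_5| = 10.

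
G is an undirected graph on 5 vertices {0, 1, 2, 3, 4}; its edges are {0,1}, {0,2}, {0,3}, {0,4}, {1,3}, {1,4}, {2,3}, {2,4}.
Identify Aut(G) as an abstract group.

D_4

Vertex 0 is the unique vertex of degree 4; the remaining 4 vertices each have degree 3 and induce a cycle, so G is the wheel on 5 vertices with hub 0. Every automorphism fixes the hub and acts on the rim 4-cycle, so Aut(G) ≅ Aut(C_4) = D_4 of order 8.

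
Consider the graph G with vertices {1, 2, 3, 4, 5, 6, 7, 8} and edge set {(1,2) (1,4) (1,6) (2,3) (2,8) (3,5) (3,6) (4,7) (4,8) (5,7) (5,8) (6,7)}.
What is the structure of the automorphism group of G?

the hyperoctahedral group B_3

G is 3-regular and bipartite on 2^3 = 8 vertices with girth 4; it is the hypercube graph Q_3. Aut(Q_3) consists of the signed permutations of the 3 coordinate axes: 3! permutations times 2^3 sign flips, so |Aut| = 2^3·3! = 48.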